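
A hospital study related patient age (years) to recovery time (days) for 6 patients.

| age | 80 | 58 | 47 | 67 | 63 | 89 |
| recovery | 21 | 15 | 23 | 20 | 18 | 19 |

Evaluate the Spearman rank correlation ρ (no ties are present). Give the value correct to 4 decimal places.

Rank age: 5, 2, 1, 4, 3, 6
Rank recovery: 5, 1, 6, 4, 2, 3
d = rank(age) − rank(recovery): 0, 1, -5, 0, 1, 3; Σd² = 36
ρ = 1 − 6Σd² / [n(n²−1)] = 1 − 6×36 / (6×35) = 1 − 216/210 ≈ -0.0286

-0.0286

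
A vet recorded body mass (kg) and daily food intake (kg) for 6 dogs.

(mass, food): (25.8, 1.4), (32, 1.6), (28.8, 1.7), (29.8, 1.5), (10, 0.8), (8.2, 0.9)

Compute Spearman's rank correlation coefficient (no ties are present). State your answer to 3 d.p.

Rank mass: 3, 6, 4, 5, 2, 1
Rank food: 3, 5, 6, 4, 1, 2
d = rank(mass) − rank(food): 0, 1, -2, 1, 1, -1; Σd² = 8
ρ = 1 − 6Σd² / [n(n²−1)] = 1 − 6×8 / (6×35) = 1 − 48/210 ≈ 0.771

0.771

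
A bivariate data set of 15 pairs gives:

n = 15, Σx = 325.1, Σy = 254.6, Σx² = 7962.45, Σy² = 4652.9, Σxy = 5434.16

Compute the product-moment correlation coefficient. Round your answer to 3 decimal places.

r = (nΣxy − ΣxΣy) / √[(nΣx² − (Σx)²)(nΣy² − (Σy)²)]
Numerator: 15×5434.16 − 325.1×254.6 = -1258.06
Denominator: √[(119436.75 − 105690.01)(69793.5 − 64821.16)] = √[13746.74 × 4972.34] = 8267.6154
r = -1258.06 / 8267.6154 ≈ -0.152

-0.152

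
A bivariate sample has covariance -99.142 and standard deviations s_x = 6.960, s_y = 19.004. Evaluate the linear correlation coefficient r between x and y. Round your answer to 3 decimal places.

r = Cov(x,y) / (s_x · s_y) = -99.142 / (6.960 × 19.004)
  = -99.142 / 132.2678 ≈ -0.750

-0.750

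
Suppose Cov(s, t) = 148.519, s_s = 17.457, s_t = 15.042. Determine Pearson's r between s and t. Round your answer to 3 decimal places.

0.566

r = Cov(s,t) / (s_s · s_t) = 148.519 / (17.457 × 15.042)
  = 148.519 / 262.5882 ≈ 0.566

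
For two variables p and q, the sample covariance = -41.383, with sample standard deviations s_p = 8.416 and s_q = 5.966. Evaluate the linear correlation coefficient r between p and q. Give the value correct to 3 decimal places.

r = Cov(p,q) / (s_p · s_q) = -41.383 / (8.416 × 5.966)
  = -41.383 / 50.2099 ≈ -0.824

-0.824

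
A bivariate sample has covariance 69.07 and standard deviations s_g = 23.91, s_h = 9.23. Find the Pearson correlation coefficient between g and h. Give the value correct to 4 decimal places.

0.3130

r = Cov(g,h) / (s_g · s_h) = 69.07 / (23.91 × 9.23)
  = 69.07 / 220.6893 ≈ 0.3130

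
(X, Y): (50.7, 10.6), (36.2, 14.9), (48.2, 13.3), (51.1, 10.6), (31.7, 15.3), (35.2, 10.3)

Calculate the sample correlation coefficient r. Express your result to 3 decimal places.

n = 6, ΣX = 253.1, ΣY = 75, ΣX² = 11059.31, ΣY² = 963.8, ΣXY = 3107.09
nΣXY − ΣXΣY = 18642.54 − 18982.5 = -339.96
nΣX² − (ΣX)² = 66355.86 − 64059.61 = 2296.25; nΣY² − (ΣY)² = 5782.8 − 5625 = 157.8
r = -339.96 / √(2296.25 × 157.8) = -339.96 / 601.9537 ≈ -0.565

-0.565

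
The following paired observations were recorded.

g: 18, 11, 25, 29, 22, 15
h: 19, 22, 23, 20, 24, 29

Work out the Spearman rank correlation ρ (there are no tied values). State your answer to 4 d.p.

-0.2000

Rank g: 3, 1, 5, 6, 4, 2
Rank h: 1, 3, 4, 2, 5, 6
d = rank(g) − rank(h): 2, -2, 1, 4, -1, -4; Σd² = 42
ρ = 1 − 6Σd² / [n(n²−1)] = 1 − 6×42 / (6×35) = 1 − 252/210 ≈ -0.2000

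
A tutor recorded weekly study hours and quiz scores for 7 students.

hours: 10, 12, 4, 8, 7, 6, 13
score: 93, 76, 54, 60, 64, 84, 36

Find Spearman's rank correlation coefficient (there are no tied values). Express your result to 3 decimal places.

Rank hours: 5, 6, 1, 4, 3, 2, 7
Rank score: 7, 5, 2, 3, 4, 6, 1
d = rank(hours) − rank(score): -2, 1, -1, 1, -1, -4, 6; Σd² = 60
ρ = 1 − 6Σd² / [n(n²−1)] = 1 − 6×60 / (7×48) = 1 − 360/336 ≈ -0.071

-0.071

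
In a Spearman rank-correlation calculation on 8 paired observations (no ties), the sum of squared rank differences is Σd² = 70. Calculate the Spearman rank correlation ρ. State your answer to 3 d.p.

0.167

ρ = 1 − 6Σd² / [n(n²−1)] = 1 − 6×70 / (8×63)
  = 1 − 420/504 = 1 − 0.8333 ≈ 0.167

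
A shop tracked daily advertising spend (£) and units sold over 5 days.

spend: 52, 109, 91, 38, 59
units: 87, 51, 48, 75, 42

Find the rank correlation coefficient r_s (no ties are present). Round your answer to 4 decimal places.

Rank spend: 2, 5, 4, 1, 3
Rank units: 5, 3, 2, 4, 1
d = rank(spend) − rank(units): -3, 2, 2, -3, 2; Σd² = 30
ρ = 1 − 6Σd² / [n(n²−1)] = 1 − 6×30 / (5×24) = 1 − 180/120 ≈ -0.5000

-0.5000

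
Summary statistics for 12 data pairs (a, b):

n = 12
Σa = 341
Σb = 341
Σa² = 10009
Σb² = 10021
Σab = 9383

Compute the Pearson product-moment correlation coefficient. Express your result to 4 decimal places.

r = (nΣab − ΣaΣb) / √[(nΣa² − (Σa)²)(nΣb² − (Σb)²)]
Numerator: 12×9383 − 341×341 = -3685
Denominator: √[(120108 − 116281)(120252 − 116281)] = √[3827 × 3971] = 3898.3352
r = -3685 / 3898.3352 ≈ -0.9453

-0.9453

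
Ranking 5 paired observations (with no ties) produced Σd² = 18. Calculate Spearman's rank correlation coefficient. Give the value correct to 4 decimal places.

ρ = 1 − 6Σd² / [n(n²−1)] = 1 − 6×18 / (5×24)
  = 1 − 108/120 = 1 − 0.90000 ≈ 0.1000

0.1000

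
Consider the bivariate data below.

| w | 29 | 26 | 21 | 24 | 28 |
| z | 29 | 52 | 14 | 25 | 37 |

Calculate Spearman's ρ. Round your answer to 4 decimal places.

Rank w: 5, 3, 1, 2, 4
Rank z: 3, 5, 1, 2, 4
d = rank(w) − rank(z): 2, -2, 0, 0, 0; Σd² = 8
ρ = 1 − 6Σd² / [n(n²−1)] = 1 − 6×8 / (5×24) = 1 − 48/120 ≈ 0.6000

0.6000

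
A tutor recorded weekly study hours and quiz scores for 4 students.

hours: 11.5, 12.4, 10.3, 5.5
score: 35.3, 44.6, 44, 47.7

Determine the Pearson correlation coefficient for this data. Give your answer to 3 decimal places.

-0.583

n = 4, Σx = 39.7, Σy = 171.6, Σx² = 422.35, Σy² = 7446.54, Σxy = 1674.54
nΣxy − ΣxΣy = 6698.16 − 6812.52 = -114.36
nΣx² − (Σx)² = 1689.4 − 1576.09 = 113.31; nΣy² − (Σy)² = 29786.16 − 29446.56 = 339.6
r = -114.36 / √(113.31 × 339.6) = -114.36 / 196.1634 ≈ -0.583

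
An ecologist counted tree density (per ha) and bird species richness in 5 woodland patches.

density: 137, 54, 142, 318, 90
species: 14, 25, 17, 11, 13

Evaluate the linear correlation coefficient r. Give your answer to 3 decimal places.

-0.677

n = 5, Σx = 741, Σy = 80, Σx² = 151073, Σy² = 1400, Σxy = 10350
nΣxy − ΣxΣy = 51750 − 59280 = -7530
nΣx² − (Σx)² = 755365 − 549081 = 206284; nΣy² − (Σy)² = 7000 − 6400 = 600
r = -7530 / √(206284 × 600) = -7530 / 11125.2146 ≈ -0.677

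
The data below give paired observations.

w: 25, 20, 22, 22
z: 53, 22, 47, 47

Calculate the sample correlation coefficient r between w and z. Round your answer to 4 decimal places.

n = 4, Σw = 89, Σz = 169, Σw² = 1993, Σz² = 7711, Σwz = 3833
nΣwz − ΣwΣz = 15332 − 15041 = 291
nΣw² − (Σw)² = 7972 − 7921 = 51; nΣz² − (Σz)² = 30844 − 28561 = 2283
r = 291 / √(51 × 2283) = 291 / 341.2228 ≈ 0.8528

0.8528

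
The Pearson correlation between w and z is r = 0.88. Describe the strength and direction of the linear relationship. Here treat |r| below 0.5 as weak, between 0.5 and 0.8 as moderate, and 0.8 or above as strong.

strong positive

r = 0.88 > 0 so the relationship is positive.
|r| = 0.88, which falls in the strong range.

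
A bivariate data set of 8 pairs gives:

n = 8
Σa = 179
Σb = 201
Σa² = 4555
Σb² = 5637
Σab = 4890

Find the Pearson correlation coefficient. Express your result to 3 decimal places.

0.691

r = (nΣab − ΣaΣb) / √[(nΣa² − (Σa)²)(nΣb² − (Σb)²)]
Numerator: 8×4890 − 179×201 = 3141
Denominator: √[(36440 − 32041)(45096 − 40401)] = √[4399 × 4695] = 4544.5907
r = 3141 / 4544.5907 ≈ 0.691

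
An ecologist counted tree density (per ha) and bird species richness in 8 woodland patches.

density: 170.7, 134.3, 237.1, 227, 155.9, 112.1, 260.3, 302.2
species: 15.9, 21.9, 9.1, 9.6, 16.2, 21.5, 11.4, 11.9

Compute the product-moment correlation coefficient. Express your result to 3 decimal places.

-0.852

n = 8, Σx = 1599.6, Σy = 117.5, Σx² = 350872.54, Σy² = 1903.65, Σxy = 21491.44
nΣxy − ΣxΣy = 171931.52 − 187953 = -16021.48
nΣx² − (Σx)² = 2806980.32 − 2558720.16 = 248260.16; nΣy² − (Σy)² = 15229.2 − 13806.25 = 1422.95
r = -16021.48 / √(248260.16 × 1422.95) = -16021.48 / 18795.2599 ≈ -0.852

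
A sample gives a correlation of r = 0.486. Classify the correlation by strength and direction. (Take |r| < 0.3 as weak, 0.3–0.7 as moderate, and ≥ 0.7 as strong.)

r = 0.486 > 0 so the relationship is positive.
|r| = 0.486, which falls in the moderate range.

moderate positive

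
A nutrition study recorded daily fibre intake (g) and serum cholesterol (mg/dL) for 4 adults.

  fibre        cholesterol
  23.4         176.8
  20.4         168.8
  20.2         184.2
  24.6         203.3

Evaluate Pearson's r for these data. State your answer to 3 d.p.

n = 4, Σx = 88.6, Σy = 733.1, Σx² = 1976.92, Σy² = 135012.21, Σxy = 16302.66
nΣxy − ΣxΣy = 65210.64 − 64952.66 = 257.98
nΣx² − (Σx)² = 7907.68 − 7849.96 = 57.72; nΣy² − (Σy)² = 540048.84 − 537435.61 = 2613.23
r = 257.98 / √(57.72 × 2613.23) = 257.98 / 388.3756 ≈ 0.664

0.664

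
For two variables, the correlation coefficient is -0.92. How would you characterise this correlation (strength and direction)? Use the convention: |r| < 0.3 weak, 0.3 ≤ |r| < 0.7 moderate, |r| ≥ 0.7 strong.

r = -0.92 < 0 so the relationship is negative.
|r| = 0.92, which falls in the strong range.

strong negative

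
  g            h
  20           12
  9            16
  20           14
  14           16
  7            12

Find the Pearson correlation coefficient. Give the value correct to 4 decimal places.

-0.1655

n = 5, Σg = 70, Σh = 70, Σg² = 1126, Σh² = 996, Σgh = 972
nΣgh − ΣgΣh = 4860 − 4900 = -40
nΣg² − (Σg)² = 5630 − 4900 = 730; nΣh² − (Σh)² = 4980 − 4900 = 80
r = -40 / √(730 × 80) = -40 / 241.6609 ≈ -0.1655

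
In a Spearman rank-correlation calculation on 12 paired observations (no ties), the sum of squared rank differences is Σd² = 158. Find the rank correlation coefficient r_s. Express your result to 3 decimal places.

ρ = 1 − 6Σd² / [n(n²−1)] = 1 − 6×158 / (12×143)
  = 1 − 948/1716 = 1 − 0.5524 ≈ 0.448

0.448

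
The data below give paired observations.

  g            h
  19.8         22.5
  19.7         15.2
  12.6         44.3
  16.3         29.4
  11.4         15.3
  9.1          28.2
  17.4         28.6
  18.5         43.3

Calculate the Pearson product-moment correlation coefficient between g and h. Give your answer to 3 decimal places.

-0.083

n = 8, Σg = 124.8, Σh = 226.8, Σg² = 2062.36, Σh² = 7286.32, Σgh = 3512.07
nΣgh − ΣgΣh = 28096.56 − 28304.64 = -208.08
nΣg² − (Σg)² = 16498.88 − 15575.04 = 923.84; nΣh² − (Σh)² = 58290.56 − 51438.24 = 6852.32
r = -208.08 / √(923.84 × 6852.32) = -208.08 / 2516.0380 ≈ -0.083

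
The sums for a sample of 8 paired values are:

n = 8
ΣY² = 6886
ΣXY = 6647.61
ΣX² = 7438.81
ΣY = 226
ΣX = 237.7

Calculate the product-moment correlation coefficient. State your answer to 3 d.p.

r = (nΣXY − ΣXΣY) / √[(nΣX² − (ΣX)²)(nΣY² − (ΣY)²)]
Numerator: 8×6647.61 − 237.7×226 = -539.32
Denominator: √[(59510.48 − 56501.29)(55088 − 51076)] = √[3009.19 × 4012] = 3474.6036
r = -539.32 / 3474.6036 ≈ -0.155

-0.155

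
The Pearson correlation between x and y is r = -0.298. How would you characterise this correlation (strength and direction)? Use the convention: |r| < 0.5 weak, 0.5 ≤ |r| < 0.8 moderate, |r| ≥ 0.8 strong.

r = -0.298 < 0 so the relationship is negative.
|r| = 0.298, which falls in the weak range.

weak negative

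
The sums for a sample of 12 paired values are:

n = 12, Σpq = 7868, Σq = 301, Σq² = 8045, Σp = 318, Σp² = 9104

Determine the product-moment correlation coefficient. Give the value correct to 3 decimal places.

r = (nΣpq − ΣpΣq) / √[(nΣp² − (Σp)²)(nΣq² − (Σq)²)]
Numerator: 12×7868 − 318×301 = -1302
Denominator: √[(109248 − 101124)(96540 − 90601)] = √[8124 × 5939] = 6946.1094
r = -1302 / 6946.1094 ≈ -0.187

-0.187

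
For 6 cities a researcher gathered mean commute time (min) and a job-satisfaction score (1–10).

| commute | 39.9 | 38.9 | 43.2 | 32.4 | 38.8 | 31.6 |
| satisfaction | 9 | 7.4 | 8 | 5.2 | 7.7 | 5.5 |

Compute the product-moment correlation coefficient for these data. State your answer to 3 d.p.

0.892

n = 6, Σx = 224.8, Σy = 42.8, Σx² = 8525.22, Σy² = 316.34, Σxy = 1633.6
nΣxy − ΣxΣy = 9801.6 − 9621.44 = 180.16
nΣx² − (Σx)² = 51151.32 − 50535.04 = 616.28; nΣy² − (Σy)² = 1898.04 − 1831.84 = 66.2
r = 180.16 / √(616.28 × 66.2) = 180.16 / 201.9845 ≈ 0.892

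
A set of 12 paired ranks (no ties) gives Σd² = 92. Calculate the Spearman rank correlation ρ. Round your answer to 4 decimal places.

0.6783

ρ = 1 − 6Σd² / [n(n²−1)] = 1 − 6×92 / (12×143)
  = 1 − 552/1716 = 1 − 0.32168 ≈ 0.6783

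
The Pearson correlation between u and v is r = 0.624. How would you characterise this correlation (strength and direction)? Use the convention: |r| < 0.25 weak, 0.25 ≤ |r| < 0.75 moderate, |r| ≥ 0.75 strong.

moderate positive

r = 0.624 > 0 so the relationship is positive.
|r| = 0.624, which falls in the moderate range.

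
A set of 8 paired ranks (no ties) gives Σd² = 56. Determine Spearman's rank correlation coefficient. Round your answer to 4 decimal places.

ρ = 1 − 6Σd² / [n(n²−1)] = 1 − 6×56 / (8×63)
  = 1 − 336/504 = 1 − 0.66667 ≈ 0.3333

0.3333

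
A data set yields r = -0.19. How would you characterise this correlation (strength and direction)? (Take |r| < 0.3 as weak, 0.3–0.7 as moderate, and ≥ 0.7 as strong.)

r = -0.19 < 0 so the relationship is negative.
|r| = 0.19, which falls in the weak range.

weak negative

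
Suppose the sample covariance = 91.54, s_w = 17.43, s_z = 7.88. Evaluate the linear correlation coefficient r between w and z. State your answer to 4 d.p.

0.6665

r = Cov(w,z) / (s_w · s_z) = 91.54 / (17.43 × 7.88)
  = 91.54 / 137.3484 ≈ 0.6665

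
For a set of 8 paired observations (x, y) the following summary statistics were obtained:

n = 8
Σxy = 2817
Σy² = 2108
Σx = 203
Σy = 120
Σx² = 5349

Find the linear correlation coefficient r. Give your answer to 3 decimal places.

-0.924

r = (nΣxy − ΣxΣy) / √[(nΣx² − (Σx)²)(nΣy² − (Σy)²)]
Numerator: 8×2817 − 203×120 = -1824
Denominator: √[(42792 − 41209)(16864 − 14400)] = √[1583 × 2464] = 1974.9714
r = -1824 / 1974.9714 ≈ -0.924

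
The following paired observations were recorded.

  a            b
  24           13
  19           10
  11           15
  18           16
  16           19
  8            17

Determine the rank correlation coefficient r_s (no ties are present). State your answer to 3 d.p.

Rank a: 6, 5, 2, 4, 3, 1
Rank b: 2, 1, 3, 4, 6, 5
d = rank(a) − rank(b): 4, 4, -1, 0, -3, -4; Σd² = 58
ρ = 1 − 6Σd² / [n(n²−1)] = 1 − 6×58 / (6×35) = 1 − 348/210 ≈ -0.657

-0.657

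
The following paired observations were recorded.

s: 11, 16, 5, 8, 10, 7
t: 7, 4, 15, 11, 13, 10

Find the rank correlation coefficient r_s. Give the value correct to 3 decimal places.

Rank s: 5, 6, 1, 3, 4, 2
Rank t: 2, 1, 6, 4, 5, 3
d = rank(s) − rank(t): 3, 5, -5, -1, -1, -1; Σd² = 62
ρ = 1 − 6Σd² / [n(n²−1)] = 1 − 6×62 / (6×35) = 1 − 372/210 ≈ -0.771

-0.771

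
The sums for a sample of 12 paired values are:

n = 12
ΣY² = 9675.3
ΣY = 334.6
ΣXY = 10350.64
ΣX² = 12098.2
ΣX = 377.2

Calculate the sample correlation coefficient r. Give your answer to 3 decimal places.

-0.578

r = (nΣXY − ΣXΣY) / √[(nΣX² − (ΣX)²)(nΣY² − (ΣY)²)]
Numerator: 12×10350.64 − 377.2×334.6 = -2003.44
Denominator: √[(145178.4 − 142279.84)(116103.6 − 111957.16)] = √[2898.56 × 4146.44] = 3466.8004
r = -2003.44 / 3466.8004 ≈ -0.578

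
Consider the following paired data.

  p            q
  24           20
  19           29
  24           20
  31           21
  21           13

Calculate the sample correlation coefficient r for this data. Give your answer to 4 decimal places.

-0.1586

n = 5, Σp = 119, Σq = 103, Σp² = 2915, Σq² = 2251, Σpq = 2435
nΣpq − ΣpΣq = 12175 − 12257 = -82
nΣp² − (Σp)² = 14575 − 14161 = 414; nΣq² − (Σq)² = 11255 − 10609 = 646
r = -82 / √(414 × 646) = -82 / 517.1499 ≈ -0.1586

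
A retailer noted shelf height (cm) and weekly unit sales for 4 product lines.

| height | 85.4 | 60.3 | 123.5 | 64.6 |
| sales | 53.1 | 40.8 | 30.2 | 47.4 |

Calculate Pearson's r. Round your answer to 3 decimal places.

n = 4, Σx = 333.8, Σy = 171.5, Σx² = 30354.66, Σy² = 7643.05, Σxy = 13786.72
nΣxy − ΣxΣy = 55146.88 − 57246.7 = -2099.82
nΣx² − (Σx)² = 121418.64 − 111422.44 = 9996.2; nΣy² − (Σy)² = 30572.2 − 29412.25 = 1159.95
r = -2099.82 / √(9996.2 × 1159.95) = -2099.82 / 3405.1567 ≈ -0.617

-0.617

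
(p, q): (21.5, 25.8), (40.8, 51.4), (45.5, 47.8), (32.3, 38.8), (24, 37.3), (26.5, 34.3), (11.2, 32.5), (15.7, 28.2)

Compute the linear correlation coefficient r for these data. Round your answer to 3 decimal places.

n = 8, Σp = 217.5, Σq = 296.1, Σp² = 6890.61, Σq² = 11517.15, Σpq = 8690.85
nΣpq − ΣpΣq = 69526.8 − 64401.75 = 5125.05
nΣp² − (Σp)² = 55124.88 − 47306.25 = 7818.63; nΣq² − (Σq)² = 92137.2 − 87675.21 = 4461.99
r = 5125.05 / √(7818.63 × 4461.99) = 5125.05 / 5906.4921 ≈ 0.868

0.868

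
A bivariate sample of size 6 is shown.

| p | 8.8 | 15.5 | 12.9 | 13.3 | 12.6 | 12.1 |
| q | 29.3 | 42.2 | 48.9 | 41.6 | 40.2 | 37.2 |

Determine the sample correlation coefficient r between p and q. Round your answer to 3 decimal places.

n = 6, Σp = 75.2, Σq = 239.4, Σp² = 966.16, Σq² = 9760.98, Σpq = 3052.67
nΣpq − ΣpΣq = 18316.02 − 18002.88 = 313.14
nΣp² − (Σp)² = 5796.96 − 5655.04 = 141.92; nΣq² − (Σq)² = 58565.88 − 57312.36 = 1253.52
r = 313.14 / √(141.92 × 1253.52) = 313.14 / 421.7814 ≈ 0.742

0.742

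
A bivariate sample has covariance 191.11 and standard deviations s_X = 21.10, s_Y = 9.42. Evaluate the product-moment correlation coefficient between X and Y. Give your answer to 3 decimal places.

0.962

r = Cov(X,Y) / (s_X · s_Y) = 191.11 / (21.10 × 9.42)
  = 191.11 / 198.7620 ≈ 0.962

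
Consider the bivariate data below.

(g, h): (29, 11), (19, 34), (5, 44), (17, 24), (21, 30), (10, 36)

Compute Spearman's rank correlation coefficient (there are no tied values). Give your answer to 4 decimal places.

Rank g: 6, 4, 1, 3, 5, 2
Rank h: 1, 4, 6, 2, 3, 5
d = rank(g) − rank(h): 5, 0, -5, 1, 2, -3; Σd² = 64
ρ = 1 − 6Σd² / [n(n²−1)] = 1 − 6×64 / (6×35) = 1 − 384/210 ≈ -0.8286

-0.8286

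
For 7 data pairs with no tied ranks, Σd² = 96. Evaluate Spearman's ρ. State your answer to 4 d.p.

-0.7143

ρ = 1 − 6Σd² / [n(n²−1)] = 1 − 6×96 / (7×48)
  = 1 − 576/336 = 1 − 1.71429 ≈ -0.7143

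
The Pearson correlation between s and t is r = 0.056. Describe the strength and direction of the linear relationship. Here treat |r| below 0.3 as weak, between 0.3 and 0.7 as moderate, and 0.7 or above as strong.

r = 0.056 > 0 so the relationship is positive.
|r| = 0.056, which falls in the weak range.

weak positive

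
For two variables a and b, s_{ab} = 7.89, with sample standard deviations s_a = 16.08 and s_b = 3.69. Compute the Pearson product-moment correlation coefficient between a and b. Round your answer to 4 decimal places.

0.1330

r = Cov(a,b) / (s_a · s_b) = 7.89 / (16.08 × 3.69)
  = 7.89 / 59.3352 ≈ 0.1330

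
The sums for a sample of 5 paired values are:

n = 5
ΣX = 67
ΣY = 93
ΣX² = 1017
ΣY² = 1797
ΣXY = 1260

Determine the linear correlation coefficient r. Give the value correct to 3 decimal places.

0.154

r = (nΣXY − ΣXΣY) / √[(nΣX² − (ΣX)²)(nΣY² − (ΣY)²)]
Numerator: 5×1260 − 67×93 = 69
Denominator: √[(5085 − 4489)(8985 − 8649)] = √[596 × 336] = 447.4997
r = 69 / 447.4997 ≈ 0.154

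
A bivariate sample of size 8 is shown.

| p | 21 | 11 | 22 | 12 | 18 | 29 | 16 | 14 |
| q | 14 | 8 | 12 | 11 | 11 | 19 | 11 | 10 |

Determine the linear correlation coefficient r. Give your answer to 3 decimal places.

n = 8, Σp = 143, Σq = 96, Σp² = 2807, Σq² = 1228, Σpq = 1843
nΣpq − ΣpΣq = 14744 − 13728 = 1016
nΣp² − (Σp)² = 22456 − 20449 = 2007; nΣq² − (Σq)² = 9824 − 9216 = 608
r = 1016 / √(2007 × 608) = 1016 / 1104.6520 ≈ 0.920

0.920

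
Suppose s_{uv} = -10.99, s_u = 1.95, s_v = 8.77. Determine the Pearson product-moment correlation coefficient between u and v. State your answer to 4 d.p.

r = Cov(u,v) / (s_u · s_v) = -10.99 / (1.95 × 8.77)
  = -10.99 / 17.1015 ≈ -0.6426

-0.6426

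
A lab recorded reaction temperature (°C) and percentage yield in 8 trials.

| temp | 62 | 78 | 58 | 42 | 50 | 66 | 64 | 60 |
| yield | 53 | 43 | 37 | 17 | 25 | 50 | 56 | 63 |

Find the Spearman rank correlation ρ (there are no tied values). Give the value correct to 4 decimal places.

0.5476

Rank temp: 5, 8, 3, 1, 2, 7, 6, 4
Rank yield: 6, 4, 3, 1, 2, 5, 7, 8
d = rank(temp) − rank(yield): -1, 4, 0, 0, 0, 2, -1, -4; Σd² = 38
ρ = 1 − 6Σd² / [n(n²−1)] = 1 − 6×38 / (8×63) = 1 − 228/504 ≈ 0.5476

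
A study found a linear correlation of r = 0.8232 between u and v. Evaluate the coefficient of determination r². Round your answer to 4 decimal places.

r² = (0.8232)² = 0.6777

0.6777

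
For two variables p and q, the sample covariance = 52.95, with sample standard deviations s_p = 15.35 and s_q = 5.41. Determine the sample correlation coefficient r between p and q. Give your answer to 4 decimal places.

r = Cov(p,q) / (s_p · s_q) = 52.95 / (15.35 × 5.41)
  = 52.95 / 83.0435 ≈ 0.6376

0.6376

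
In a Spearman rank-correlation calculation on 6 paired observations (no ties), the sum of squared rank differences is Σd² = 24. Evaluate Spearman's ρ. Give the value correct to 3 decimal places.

ρ = 1 − 6Σd² / [n(n²−1)] = 1 − 6×24 / (6×35)
  = 1 − 144/210 = 1 − 0.6857 ≈ 0.314

0.314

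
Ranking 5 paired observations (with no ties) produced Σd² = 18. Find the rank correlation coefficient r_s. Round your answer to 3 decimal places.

ρ = 1 − 6Σd² / [n(n²−1)] = 1 − 6×18 / (5×24)
  = 1 − 108/120 = 1 − 0.9000 ≈ 0.100

0.100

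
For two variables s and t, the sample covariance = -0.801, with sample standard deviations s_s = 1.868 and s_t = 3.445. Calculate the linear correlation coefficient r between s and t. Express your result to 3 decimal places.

-0.124

r = Cov(s,t) / (s_s · s_t) = -0.801 / (1.868 × 3.445)
  = -0.801 / 6.4353 ≈ -0.124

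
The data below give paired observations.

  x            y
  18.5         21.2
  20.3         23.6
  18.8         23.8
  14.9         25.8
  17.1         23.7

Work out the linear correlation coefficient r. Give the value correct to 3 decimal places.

-0.598

n = 5, Σx = 89.6, Σy = 118.1, Σx² = 1622.2, Σy² = 2800.17, Σxy = 2108.41
nΣxy − ΣxΣy = 10542.05 − 10581.76 = -39.71
nΣx² − (Σx)² = 8111 − 8028.16 = 82.84; nΣy² − (Σy)² = 14000.85 − 13947.61 = 53.24
r = -39.71 / √(82.84 × 53.24) = -39.71 / 66.4109 ≈ -0.598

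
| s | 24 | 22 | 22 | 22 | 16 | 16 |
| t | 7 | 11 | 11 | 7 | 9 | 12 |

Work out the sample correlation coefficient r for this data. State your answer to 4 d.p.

-0.4553

n = 6, Σs = 122, Σt = 57, Σs² = 2540, Σt² = 565, Σst = 1142
nΣst − ΣsΣt = 6852 − 6954 = -102
nΣs² − (Σs)² = 15240 − 14884 = 356; nΣt² − (Σt)² = 3390 − 3249 = 141
r = -102 / √(356 × 141) = -102 / 224.0446 ≈ -0.4553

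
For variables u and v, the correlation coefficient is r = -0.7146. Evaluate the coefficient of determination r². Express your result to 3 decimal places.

r² = (-0.7146)² = 0.511

0.511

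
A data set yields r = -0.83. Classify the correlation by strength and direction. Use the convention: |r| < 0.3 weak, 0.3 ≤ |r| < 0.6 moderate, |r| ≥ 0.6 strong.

strong negative

r = -0.83 < 0 so the relationship is negative.
|r| = 0.83, which falls in the strong range.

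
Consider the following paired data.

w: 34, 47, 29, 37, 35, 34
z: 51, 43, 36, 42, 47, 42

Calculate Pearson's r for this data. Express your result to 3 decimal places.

0.196

n = 6, Σw = 216, Σz = 261, Σw² = 7956, Σz² = 11483, Σwz = 9426
nΣwz − ΣwΣz = 56556 − 56376 = 180
nΣw² − (Σw)² = 47736 − 46656 = 1080; nΣz² − (Σz)² = 68898 − 68121 = 777
r = 180 / √(1080 × 777) = 180 / 916.0568 ≈ 0.196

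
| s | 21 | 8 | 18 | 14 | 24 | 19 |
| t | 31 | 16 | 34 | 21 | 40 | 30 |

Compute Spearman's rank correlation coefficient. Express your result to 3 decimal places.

Rank s: 5, 1, 3, 2, 6, 4
Rank t: 4, 1, 5, 2, 6, 3
d = rank(s) − rank(t): 1, 0, -2, 0, 0, 1; Σd² = 6
ρ = 1 − 6Σd² / [n(n²−1)] = 1 − 6×6 / (6×35) = 1 − 36/210 ≈ 0.829

0.829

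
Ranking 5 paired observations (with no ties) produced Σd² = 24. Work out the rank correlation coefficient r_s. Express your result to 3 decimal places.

ρ = 1 − 6Σd² / [n(n²−1)] = 1 − 6×24 / (5×24)
  = 1 − 144/120 = 1 − 1.2000 ≈ -0.200

-0.200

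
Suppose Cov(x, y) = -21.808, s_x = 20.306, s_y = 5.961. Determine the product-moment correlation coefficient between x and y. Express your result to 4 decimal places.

-0.1802

r = Cov(x,y) / (s_x · s_y) = -21.808 / (20.306 × 5.961)
  = -21.808 / 121.0441 ≈ -0.1802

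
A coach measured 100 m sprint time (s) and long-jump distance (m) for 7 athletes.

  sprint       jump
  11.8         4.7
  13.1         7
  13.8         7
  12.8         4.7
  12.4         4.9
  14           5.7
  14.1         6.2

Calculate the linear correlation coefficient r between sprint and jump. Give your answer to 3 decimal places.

0.666

n = 7, Σx = 92, Σy = 40.2, Σx² = 1213.7, Σy² = 237.12, Σxy = 531.9
nΣxy − ΣxΣy = 3723.3 − 3698.4 = 24.9
nΣx² − (Σx)² = 8495.9 − 8464 = 31.9; nΣy² − (Σy)² = 1659.84 − 1616.04 = 43.8
r = 24.9 / √(31.9 × 43.8) = 24.9 / 37.3794 ≈ 0.666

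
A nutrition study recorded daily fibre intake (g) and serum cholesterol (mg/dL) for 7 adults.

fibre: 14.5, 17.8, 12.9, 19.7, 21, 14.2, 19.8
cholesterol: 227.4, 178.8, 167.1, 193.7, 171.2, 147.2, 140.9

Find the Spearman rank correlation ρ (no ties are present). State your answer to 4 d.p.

Rank fibre: 3, 4, 1, 5, 7, 2, 6
Rank cholesterol: 7, 5, 3, 6, 4, 2, 1
d = rank(fibre) − rank(cholesterol): -4, -1, -2, -1, 3, 0, 5; Σd² = 56
ρ = 1 − 6Σd² / [n(n²−1)] = 1 − 6×56 / (7×48) = 1 − 336/336 ≈ 0.0000

0.0000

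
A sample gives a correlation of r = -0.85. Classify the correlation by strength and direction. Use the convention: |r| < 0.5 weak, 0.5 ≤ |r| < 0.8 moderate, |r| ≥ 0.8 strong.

strong negative

r = -0.85 < 0 so the relationship is negative.
|r| = 0.85, which falls in the strong range.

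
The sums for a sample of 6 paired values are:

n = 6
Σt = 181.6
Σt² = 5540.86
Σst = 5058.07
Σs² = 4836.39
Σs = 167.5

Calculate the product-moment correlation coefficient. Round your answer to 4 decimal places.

-0.1374

r = (nΣst − ΣsΣt) / √[(nΣs² − (Σs)²)(nΣt² − (Σt)²)]
Numerator: 6×5058.07 − 167.5×181.6 = -69.58
Denominator: √[(29018.34 − 28056.25)(33245.16 − 32978.56)] = √[962.09 × 266.6] = 506.4516
r = -69.58 / 506.4516 ≈ -0.1374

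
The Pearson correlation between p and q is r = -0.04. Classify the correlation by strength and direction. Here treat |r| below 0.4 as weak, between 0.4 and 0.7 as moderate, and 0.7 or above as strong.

r = -0.04 < 0 so the relationship is negative.
|r| = 0.04, which falls in the weak range.

weak negative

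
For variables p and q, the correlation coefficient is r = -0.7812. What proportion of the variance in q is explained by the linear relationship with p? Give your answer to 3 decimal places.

0.610

r² = (-0.7812)² = 0.610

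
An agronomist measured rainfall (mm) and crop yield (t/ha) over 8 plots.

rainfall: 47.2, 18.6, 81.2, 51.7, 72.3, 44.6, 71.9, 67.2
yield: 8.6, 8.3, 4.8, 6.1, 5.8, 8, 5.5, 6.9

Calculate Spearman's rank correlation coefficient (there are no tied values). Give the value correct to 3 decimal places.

Rank rainfall: 3, 1, 8, 4, 7, 2, 6, 5
Rank yield: 8, 7, 1, 4, 3, 6, 2, 5
d = rank(rainfall) − rank(yield): -5, -6, 7, 0, 4, -4, 4, 0; Σd² = 158
ρ = 1 − 6Σd² / [n(n²−1)] = 1 − 6×158 / (8×63) = 1 − 948/504 ≈ -0.881

-0.881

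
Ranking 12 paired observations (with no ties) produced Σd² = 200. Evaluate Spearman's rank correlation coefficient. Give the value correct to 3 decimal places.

ρ = 1 − 6Σd² / [n(n²−1)] = 1 − 6×200 / (12×143)
  = 1 − 1200/1716 = 1 − 0.6993 ≈ 0.301

0.301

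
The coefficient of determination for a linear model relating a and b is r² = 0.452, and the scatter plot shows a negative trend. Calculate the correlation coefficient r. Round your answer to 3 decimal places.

|r| = √0.452 = 0.672
The association is negative, so r = −0.672.

-0.672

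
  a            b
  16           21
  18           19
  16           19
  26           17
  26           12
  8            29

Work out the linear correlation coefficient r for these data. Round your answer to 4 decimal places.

n = 6, Σa = 110, Σb = 117, Σa² = 2252, Σb² = 2437, Σab = 1968
nΣab − ΣaΣb = 11808 − 12870 = -1062
nΣa² − (Σa)² = 13512 − 12100 = 1412; nΣb² − (Σb)² = 14622 − 13689 = 933
r = -1062 / √(1412 × 933) = -1062 / 1147.7787 ≈ -0.9253

-0.9253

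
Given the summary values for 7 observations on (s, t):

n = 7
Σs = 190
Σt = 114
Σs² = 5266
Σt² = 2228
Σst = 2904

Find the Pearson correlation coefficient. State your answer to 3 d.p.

-0.946

r = (nΣst − ΣsΣt) / √[(nΣs² − (Σs)²)(nΣt² − (Σt)²)]
Numerator: 7×2904 − 190×114 = -1332
Denominator: √[(36862 − 36100)(15596 − 12996)] = √[762 × 2600] = 1407.5511
r = -1332 / 1407.5511 ≈ -0.946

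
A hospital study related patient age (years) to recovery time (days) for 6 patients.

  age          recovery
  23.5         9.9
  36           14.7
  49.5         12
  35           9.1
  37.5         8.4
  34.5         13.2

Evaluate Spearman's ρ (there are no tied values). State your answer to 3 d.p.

-0.086

Rank age: 1, 4, 6, 3, 5, 2
Rank recovery: 3, 6, 4, 2, 1, 5
d = rank(age) − rank(recovery): -2, -2, 2, 1, 4, -3; Σd² = 38
ρ = 1 − 6Σd² / [n(n²−1)] = 1 − 6×38 / (6×35) = 1 − 228/210 ≈ -0.086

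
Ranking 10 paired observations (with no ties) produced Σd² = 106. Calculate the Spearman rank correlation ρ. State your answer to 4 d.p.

ρ = 1 − 6Σd² / [n(n²−1)] = 1 − 6×106 / (10×99)
  = 1 − 636/990 = 1 − 0.64242 ≈ 0.3576

0.3576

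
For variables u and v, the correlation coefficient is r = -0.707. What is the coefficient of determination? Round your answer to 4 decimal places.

r² = (-0.707)² = 0.4998

0.4998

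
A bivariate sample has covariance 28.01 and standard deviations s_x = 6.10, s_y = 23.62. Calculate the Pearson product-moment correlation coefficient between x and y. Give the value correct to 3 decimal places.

r = Cov(x,y) / (s_x · s_y) = 28.01 / (6.10 × 23.62)
  = 28.01 / 144.0820 ≈ 0.194

0.194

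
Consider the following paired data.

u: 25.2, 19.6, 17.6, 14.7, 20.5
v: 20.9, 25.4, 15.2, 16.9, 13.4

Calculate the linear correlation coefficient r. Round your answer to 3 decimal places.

0.311

n = 5, Σu = 97.6, Σv = 91.8, Σu² = 1965.3, Σv² = 1778.18, Σuv = 1815.17
nΣuv − ΣuΣv = 9075.85 − 8959.68 = 116.17
nΣu² − (Σu)² = 9826.5 − 9525.76 = 300.74; nΣv² − (Σv)² = 8890.9 − 8427.24 = 463.66
r = 116.17 / √(300.74 × 463.66) = 116.17 / 373.4181 ≈ 0.311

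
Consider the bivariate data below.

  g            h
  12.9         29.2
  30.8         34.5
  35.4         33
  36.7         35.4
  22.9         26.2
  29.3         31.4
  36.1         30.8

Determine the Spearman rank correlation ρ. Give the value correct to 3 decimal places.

Rank g: 1, 4, 5, 7, 2, 3, 6
Rank h: 2, 6, 5, 7, 1, 4, 3
d = rank(g) − rank(h): -1, -2, 0, 0, 1, -1, 3; Σd² = 16
ρ = 1 − 6Σd² / [n(n²−1)] = 1 − 6×16 / (7×48) = 1 − 96/336 ≈ 0.714

0.714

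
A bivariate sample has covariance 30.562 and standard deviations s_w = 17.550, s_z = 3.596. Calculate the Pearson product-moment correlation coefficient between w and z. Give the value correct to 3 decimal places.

0.484

r = Cov(w,z) / (s_w · s_z) = 30.562 / (17.550 × 3.596)
  = 30.562 / 63.1098 ≈ 0.484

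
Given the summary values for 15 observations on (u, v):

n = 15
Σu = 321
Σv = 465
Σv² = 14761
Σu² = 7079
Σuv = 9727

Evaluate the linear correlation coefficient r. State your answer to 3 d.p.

-0.832

r = (nΣuv − ΣuΣv) / √[(nΣu² − (Σu)²)(nΣv² − (Σv)²)]
Numerator: 15×9727 − 321×465 = -3360
Denominator: √[(106185 − 103041)(221415 − 216225)] = √[3144 × 5190] = 4039.4752
r = -3360 / 4039.4752 ≈ -0.832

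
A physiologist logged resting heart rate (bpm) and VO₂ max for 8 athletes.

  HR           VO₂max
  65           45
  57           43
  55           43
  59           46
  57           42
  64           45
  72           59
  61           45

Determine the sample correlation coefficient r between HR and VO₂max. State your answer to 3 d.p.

n = 8, Σx = 490, Σy = 368, Σx² = 30230, Σy² = 17134, Σxy = 22722
nΣxy − ΣxΣy = 181776 − 180320 = 1456
nΣx² − (Σx)² = 241840 − 240100 = 1740; nΣy² − (Σy)² = 137072 − 135424 = 1648
r = 1456 / √(1740 × 1648) = 1456 / 1693.3753 ≈ 0.860

0.860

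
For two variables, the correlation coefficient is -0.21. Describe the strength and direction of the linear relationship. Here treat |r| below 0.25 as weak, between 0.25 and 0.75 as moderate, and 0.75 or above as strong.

weak negative

r = -0.21 < 0 so the relationship is negative.
|r| = 0.21, which falls in the weak range.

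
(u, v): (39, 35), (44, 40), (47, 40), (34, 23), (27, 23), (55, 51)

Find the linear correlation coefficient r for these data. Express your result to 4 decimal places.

n = 6, Σu = 246, Σv = 212, Σu² = 10576, Σv² = 8084, Σuv = 9213
nΣuv − ΣuΣv = 55278 − 52152 = 3126
nΣu² − (Σu)² = 63456 − 60516 = 2940; nΣv² − (Σv)² = 48504 − 44944 = 3560
r = 3126 / √(2940 × 3560) = 3126 / 3235.1816 ≈ 0.9663

0.9663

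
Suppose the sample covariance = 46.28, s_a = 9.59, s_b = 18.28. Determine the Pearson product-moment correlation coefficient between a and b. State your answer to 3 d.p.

r = Cov(a,b) / (s_a · s_b) = 46.28 / (9.59 × 18.28)
  = 46.28 / 175.3052 ≈ 0.264

0.264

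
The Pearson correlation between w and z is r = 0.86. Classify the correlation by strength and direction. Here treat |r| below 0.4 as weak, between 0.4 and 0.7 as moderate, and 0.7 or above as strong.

strong positive

r = 0.86 > 0 so the relationship is positive.
|r| = 0.86, which falls in the strong range.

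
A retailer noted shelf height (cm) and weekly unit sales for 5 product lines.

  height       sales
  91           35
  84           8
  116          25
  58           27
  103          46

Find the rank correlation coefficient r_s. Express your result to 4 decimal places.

Rank height: 3, 2, 5, 1, 4
Rank sales: 4, 1, 2, 3, 5
d = rank(height) − rank(sales): -1, 1, 3, -2, -1; Σd² = 16
ρ = 1 − 6Σd² / [n(n²−1)] = 1 − 6×16 / (5×24) = 1 − 96/120 ≈ 0.2000

0.2000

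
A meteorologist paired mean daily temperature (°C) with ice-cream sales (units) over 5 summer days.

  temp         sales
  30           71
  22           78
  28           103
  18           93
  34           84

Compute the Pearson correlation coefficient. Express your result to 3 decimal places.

n = 5, Σx = 132, Σy = 429, Σx² = 3648, Σy² = 37439, Σxy = 11260
nΣxy − ΣxΣy = 56300 − 56628 = -328
nΣx² − (Σx)² = 18240 − 17424 = 816; nΣy² − (Σy)² = 187195 − 184041 = 3154
r = -328 / √(816 × 3154) = -328 / 1604.2643 ≈ -0.204

-0.204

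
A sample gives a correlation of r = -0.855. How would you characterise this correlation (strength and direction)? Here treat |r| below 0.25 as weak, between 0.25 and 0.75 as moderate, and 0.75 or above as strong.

strong negative

r = -0.855 < 0 so the relationship is negative.
|r| = 0.855, which falls in the strong range.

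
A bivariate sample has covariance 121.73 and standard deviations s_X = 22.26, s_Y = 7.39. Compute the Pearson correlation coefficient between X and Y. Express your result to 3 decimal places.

0.740

r = Cov(X,Y) / (s_X · s_Y) = 121.73 / (22.26 × 7.39)
  = 121.73 / 164.5014 ≈ 0.740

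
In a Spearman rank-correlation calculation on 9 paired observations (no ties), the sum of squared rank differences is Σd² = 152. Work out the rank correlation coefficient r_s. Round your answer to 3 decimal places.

ρ = 1 − 6Σd² / [n(n²−1)] = 1 − 6×152 / (9×80)
  = 1 − 912/720 = 1 − 1.2667 ≈ -0.267

-0.267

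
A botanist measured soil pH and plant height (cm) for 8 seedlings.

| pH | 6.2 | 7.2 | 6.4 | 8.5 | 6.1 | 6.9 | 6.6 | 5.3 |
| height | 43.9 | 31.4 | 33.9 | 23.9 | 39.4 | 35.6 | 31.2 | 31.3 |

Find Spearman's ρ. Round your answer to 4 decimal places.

Rank pH: 3, 7, 4, 8, 2, 6, 5, 1
Rank height: 8, 4, 5, 1, 7, 6, 2, 3
d = rank(pH) − rank(height): -5, 3, -1, 7, -5, 0, 3, -2; Σd² = 122
ρ = 1 − 6Σd² / [n(n²−1)] = 1 − 6×122 / (8×63) = 1 − 732/504 ≈ -0.4524

-0.4524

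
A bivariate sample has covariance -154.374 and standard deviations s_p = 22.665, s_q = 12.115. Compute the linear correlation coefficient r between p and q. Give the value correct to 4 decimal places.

-0.5622

r = Cov(p,q) / (s_p · s_q) = -154.374 / (22.665 × 12.115)
  = -154.374 / 274.5865 ≈ -0.5622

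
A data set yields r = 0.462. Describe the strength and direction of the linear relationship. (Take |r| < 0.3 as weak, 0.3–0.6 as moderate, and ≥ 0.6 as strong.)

moderate positive

r = 0.462 > 0 so the relationship is positive.
|r| = 0.462, which falls in the moderate range.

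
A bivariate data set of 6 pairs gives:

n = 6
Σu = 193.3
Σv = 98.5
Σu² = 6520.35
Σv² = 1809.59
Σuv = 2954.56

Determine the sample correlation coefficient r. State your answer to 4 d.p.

-0.9213

r = (nΣuv − ΣuΣv) / √[(nΣu² − (Σu)²)(nΣv² − (Σv)²)]
Numerator: 6×2954.56 − 193.3×98.5 = -1312.69
Denominator: √[(39122.1 − 37364.89)(10857.54 − 9702.25)] = √[1757.21 × 1155.29] = 1424.8113
r = -1312.69 / 1424.8113 ≈ -0.9213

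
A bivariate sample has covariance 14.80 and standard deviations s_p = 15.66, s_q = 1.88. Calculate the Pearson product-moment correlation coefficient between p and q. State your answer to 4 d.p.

0.5027

r = Cov(p,q) / (s_p · s_q) = 14.80 / (15.66 × 1.88)
  = 14.80 / 29.4408 ≈ 0.5027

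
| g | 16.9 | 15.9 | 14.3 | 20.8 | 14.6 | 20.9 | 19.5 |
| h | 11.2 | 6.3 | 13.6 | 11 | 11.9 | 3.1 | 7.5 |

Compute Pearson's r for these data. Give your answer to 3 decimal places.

-0.583

n = 7, Σg = 122.9, Σh = 64.6, Σg² = 2205.77, Σh² = 678.56, Σgh = 1097.51
nΣgh − ΣgΣh = 7682.57 − 7939.34 = -256.77
nΣg² − (Σg)² = 15440.39 − 15104.41 = 335.98; nΣh² − (Σh)² = 4749.92 − 4173.16 = 576.76
r = -256.77 / √(335.98 × 576.76) = -256.77 / 440.2043 ≈ -0.583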